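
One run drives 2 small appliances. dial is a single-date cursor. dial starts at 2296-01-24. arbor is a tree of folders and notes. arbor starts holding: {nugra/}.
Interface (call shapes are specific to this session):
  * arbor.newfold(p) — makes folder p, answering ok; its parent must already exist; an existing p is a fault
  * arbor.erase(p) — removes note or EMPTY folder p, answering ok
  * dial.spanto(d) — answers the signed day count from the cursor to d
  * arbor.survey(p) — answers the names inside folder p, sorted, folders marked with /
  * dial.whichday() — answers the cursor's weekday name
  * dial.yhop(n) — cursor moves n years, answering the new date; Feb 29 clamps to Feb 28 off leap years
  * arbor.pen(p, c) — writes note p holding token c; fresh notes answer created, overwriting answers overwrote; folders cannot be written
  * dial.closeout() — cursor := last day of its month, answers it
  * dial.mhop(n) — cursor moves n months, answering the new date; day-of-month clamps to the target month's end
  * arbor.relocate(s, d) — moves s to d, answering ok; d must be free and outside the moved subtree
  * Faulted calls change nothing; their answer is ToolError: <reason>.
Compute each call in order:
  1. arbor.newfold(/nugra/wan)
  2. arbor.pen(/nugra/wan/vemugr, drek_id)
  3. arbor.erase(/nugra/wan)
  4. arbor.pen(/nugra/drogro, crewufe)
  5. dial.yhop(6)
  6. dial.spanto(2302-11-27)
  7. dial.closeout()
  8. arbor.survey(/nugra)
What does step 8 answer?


Answer: [drogro, wan/]

Derivation:
Then arbor.newfold passing p→/nugra/wan, → ok.
I run arbor.pen passing p→/nugra/wan/vemugr, c→drek_id, — result: created.
Using arbor.erase passing p→/nugra/wan, — result: ToolError: not empty.
I invoke arbor.pen passing p→/nugra/drogro, c→crewufe, giving created.
I run dial.yhop passing n→6, → 2302-01-24.
Using dial.spanto passing d→2302-11-27, yielding 307.
I invoke dial.closeout, giving 2302-01-31.
Next I call arbor.survey passing p→/nugra, — result: [drogro, wan/].


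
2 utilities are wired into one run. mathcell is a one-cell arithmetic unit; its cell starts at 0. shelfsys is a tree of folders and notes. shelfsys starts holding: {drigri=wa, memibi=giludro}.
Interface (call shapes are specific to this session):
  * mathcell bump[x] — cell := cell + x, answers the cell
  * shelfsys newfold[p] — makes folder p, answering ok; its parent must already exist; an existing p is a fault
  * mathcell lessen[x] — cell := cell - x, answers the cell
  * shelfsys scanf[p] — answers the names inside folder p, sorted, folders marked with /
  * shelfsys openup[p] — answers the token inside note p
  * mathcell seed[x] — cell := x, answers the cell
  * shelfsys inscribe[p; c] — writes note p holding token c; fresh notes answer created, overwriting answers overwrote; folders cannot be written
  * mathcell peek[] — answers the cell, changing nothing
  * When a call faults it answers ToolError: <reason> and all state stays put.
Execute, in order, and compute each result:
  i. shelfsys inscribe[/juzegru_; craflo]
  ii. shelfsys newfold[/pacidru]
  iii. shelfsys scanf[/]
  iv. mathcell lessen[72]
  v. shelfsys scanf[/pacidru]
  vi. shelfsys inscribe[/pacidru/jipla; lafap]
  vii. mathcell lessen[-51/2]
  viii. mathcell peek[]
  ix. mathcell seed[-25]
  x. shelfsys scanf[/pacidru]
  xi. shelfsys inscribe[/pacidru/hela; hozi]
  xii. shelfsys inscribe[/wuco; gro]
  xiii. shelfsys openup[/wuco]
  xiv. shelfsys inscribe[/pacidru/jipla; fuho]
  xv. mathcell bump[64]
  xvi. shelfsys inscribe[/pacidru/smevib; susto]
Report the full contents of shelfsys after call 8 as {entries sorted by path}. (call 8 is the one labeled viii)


% shelfsys inscribe p=/juzegru_ c=craflo
= created
% shelfsys newfold p=/pacidru
= ok
% shelfsys scanf p=/
= [drigri, juzegru_, memibi, pacidru/]
% mathcell lessen x=72
= -72
% shelfsys scanf p=/pacidru
= []
% shelfsys inscribe p=/pacidru/jipla c=lafap
= created
% mathcell lessen x=-51/2
= -93/2
% mathcell peek
= -93/2
% mathcell seed x=-25
= -25
% shelfsys scanf p=/pacidru
= [jipla]
% shelfsys inscribe p=/pacidru/hela c=hozi
= created
% shelfsys inscribe p=/wuco c=gro
= created
% shelfsys openup p=/wuco
= gro
% shelfsys inscribe p=/pacidru/jipla c=fuho
= overwrote
% mathcell bump x=64
= 39
% shelfsys inscribe p=/pacidru/smevib c=susto
= created

Answer: {drigri=wa, juzegru_=craflo, memibi=giludro, pacidru/, pacidru/jipla=lafap}


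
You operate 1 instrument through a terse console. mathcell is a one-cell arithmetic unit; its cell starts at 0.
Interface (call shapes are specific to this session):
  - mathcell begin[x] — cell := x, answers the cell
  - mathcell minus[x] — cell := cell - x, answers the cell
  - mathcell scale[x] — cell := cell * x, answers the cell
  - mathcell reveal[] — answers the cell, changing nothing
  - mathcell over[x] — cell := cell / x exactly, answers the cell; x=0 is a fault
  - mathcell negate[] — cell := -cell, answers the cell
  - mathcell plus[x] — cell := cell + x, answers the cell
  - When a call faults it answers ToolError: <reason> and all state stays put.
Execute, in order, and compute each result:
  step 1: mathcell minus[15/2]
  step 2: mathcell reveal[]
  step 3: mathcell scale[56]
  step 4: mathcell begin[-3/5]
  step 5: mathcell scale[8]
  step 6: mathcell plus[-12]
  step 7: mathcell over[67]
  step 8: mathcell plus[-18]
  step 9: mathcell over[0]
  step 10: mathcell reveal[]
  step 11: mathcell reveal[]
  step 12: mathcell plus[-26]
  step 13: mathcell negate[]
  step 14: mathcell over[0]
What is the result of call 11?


-- mathcell minus(x→15/2) ~> -15/2
-- mathcell reveal() ~> -15/2
-- mathcell scale(x→56) ~> -420
-- mathcell begin(x→-3/5) ~> -3/5
-- mathcell scale(x→8) ~> -24/5
-- mathcell plus(x→-12) ~> -84/5
-- mathcell over(x→67) ~> -84/335
-- mathcell plus(x→-18) ~> -6114/335
-- mathcell over(x→0) ~> ToolError: division by zero
-- mathcell reveal() ~> -6114/335
-- mathcell reveal() ~> -6114/335
-- mathcell plus(x→-26) ~> -14824/335
-- mathcell negate() ~> 14824/335
-- mathcell over(x→0) ~> ToolError: division by zero

Answer: -6114/335


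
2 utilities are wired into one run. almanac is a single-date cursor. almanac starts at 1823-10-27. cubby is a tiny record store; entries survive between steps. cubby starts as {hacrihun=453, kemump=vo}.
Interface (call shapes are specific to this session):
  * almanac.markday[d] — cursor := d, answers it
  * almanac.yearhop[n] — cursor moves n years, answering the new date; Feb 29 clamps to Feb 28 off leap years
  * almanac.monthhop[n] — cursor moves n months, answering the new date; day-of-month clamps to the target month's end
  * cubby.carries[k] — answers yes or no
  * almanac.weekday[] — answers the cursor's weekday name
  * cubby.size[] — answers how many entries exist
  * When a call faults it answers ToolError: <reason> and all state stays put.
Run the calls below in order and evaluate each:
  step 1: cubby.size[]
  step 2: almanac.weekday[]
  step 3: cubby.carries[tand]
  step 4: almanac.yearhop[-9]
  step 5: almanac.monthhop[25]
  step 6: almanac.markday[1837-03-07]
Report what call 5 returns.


Act: cubby.size[]
Obs: 2
Act: almanac.weekday[]
Obs: Monday
Act: cubby.carries[k=tand]
Obs: no
Act: almanac.yearhop[n=-9]
Obs: 1814-10-27
Act: almanac.monthhop[n=25]
Obs: 1816-11-27
Act: almanac.markday[d=1837-03-07]
Obs: 1837-03-07

Answer: 1816-11-27


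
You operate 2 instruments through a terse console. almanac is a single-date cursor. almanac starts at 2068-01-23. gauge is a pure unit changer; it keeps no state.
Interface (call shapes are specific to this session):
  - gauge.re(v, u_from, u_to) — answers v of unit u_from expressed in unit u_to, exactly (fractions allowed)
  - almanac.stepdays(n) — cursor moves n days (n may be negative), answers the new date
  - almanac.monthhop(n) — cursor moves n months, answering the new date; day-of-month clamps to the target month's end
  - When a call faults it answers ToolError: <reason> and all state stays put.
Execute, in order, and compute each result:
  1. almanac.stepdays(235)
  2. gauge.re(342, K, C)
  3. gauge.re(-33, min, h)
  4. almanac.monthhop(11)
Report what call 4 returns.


// 1. almanac.stepdays(n=235) -> 2068-09-14
// 2. gauge.re(v=342, u_from=K, u_to=C) -> 1377/20
// 3. gauge.re(v=-33, u_from=min, u_to=h) -> -11/20
// 4. almanac.monthhop(n=11) -> 2069-08-14

Answer: 2069-08-14


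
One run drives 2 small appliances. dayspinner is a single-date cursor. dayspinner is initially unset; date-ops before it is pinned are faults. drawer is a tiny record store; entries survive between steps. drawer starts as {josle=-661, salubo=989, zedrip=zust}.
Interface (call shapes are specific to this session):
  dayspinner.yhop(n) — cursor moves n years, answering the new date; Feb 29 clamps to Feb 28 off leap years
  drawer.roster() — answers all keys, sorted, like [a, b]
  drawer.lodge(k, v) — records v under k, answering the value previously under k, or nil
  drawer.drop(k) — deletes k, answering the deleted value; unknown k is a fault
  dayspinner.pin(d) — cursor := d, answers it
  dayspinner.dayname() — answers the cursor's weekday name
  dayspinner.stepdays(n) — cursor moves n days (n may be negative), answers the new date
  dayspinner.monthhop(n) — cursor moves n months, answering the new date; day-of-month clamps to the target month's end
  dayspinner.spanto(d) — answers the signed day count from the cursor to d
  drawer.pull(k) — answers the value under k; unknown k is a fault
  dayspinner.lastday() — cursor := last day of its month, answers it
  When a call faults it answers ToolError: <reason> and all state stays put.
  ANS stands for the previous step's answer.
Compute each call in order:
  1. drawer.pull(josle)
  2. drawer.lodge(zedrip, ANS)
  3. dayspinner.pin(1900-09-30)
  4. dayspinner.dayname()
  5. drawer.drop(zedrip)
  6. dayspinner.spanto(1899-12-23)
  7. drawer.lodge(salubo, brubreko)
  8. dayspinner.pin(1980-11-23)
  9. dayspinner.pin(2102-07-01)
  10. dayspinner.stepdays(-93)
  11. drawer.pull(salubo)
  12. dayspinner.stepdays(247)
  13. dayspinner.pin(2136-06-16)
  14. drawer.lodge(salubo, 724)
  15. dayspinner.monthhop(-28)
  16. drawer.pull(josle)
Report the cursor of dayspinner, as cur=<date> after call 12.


Answer: cur=2102-12-02

Derivation:
I invoke pull with k=josle, and get -661.
I invoke lodge with k=zedrip, v=ANS, → zust.
Calling pin with d=1900-09-30, which returns 1900-09-30.
Then dayname(): Sunday.
Invoking drop with k=zedrip, → -661.
I use spanto with d=1899-12-23, yielding -281.
Then lodge with k=salubo, v=brubreko, and observe 989.
I run pin with d=1980-11-23, which returns 1980-11-23.
Next I call pin with d=2102-07-01, — result: 2102-07-01.
Then stepdays with n=-93, and get 2102-03-30.
I invoke pull with k=salubo, → brubreko.
Calling stepdays with n=247, and get 2102-12-02.
I call pin with d=2136-06-16, — result: 2136-06-16.
I try lodge with k=salubo, v=724, → brubreko.
Using monthhop with n=-28, and see 2134-02-16.
Then pull with k=josle, yielding -661.


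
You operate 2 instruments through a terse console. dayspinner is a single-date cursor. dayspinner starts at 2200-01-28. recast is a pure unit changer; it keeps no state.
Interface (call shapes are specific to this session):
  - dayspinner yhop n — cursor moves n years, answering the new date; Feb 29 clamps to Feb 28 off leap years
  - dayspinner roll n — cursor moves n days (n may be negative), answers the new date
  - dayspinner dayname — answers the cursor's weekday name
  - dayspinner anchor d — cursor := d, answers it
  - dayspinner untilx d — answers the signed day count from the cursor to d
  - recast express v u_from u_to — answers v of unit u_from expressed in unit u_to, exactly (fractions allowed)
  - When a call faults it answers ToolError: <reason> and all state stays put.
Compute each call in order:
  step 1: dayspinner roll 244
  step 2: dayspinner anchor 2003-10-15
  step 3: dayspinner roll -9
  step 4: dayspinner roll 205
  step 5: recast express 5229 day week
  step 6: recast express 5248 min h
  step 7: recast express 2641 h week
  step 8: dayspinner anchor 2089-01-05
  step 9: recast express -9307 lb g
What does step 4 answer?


Answer: 2004-04-28

Derivation:
Next I call dayspinner roll using n='244', giving 2200-09-29.
I try dayspinner anchor using d='2003-10-15', giving 2003-10-15.
I call dayspinner roll using n='-9', → 2003-10-06.
I call dayspinner roll using n='205', and get 2004-04-28.
Now I run recast express using v='5229', u_from='day', u_to='week', and see 747.
I use recast express using v='5248', u_from='min', u_to='h', which returns 1312/15.
Invoking recast express using v='2641', u_from='h', u_to='week', — result: 2641/168.
I call dayspinner anchor using d='2089-01-05', → 2089-01-05.
I call recast express using v='-9307', u_from='lb', u_to='g', and see -422158418759/100000.


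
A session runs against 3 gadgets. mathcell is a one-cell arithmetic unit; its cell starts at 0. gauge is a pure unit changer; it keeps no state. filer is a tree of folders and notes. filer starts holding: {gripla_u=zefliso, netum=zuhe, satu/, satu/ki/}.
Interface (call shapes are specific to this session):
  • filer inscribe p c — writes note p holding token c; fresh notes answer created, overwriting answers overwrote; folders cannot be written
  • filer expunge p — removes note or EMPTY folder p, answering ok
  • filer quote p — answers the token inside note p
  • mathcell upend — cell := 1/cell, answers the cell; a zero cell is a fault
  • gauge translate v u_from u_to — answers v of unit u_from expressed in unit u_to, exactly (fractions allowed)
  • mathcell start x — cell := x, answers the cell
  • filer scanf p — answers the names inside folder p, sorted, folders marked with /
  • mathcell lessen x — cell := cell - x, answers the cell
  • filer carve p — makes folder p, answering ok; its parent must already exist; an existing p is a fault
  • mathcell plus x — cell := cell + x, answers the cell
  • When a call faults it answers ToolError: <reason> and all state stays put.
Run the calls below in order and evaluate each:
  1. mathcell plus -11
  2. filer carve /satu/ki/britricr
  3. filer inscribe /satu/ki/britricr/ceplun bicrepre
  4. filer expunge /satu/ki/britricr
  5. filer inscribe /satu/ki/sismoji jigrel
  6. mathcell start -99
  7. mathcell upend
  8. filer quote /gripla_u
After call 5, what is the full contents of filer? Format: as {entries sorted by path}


Answer: {gripla_u=zefliso, netum=zuhe, satu/, satu/ki/, satu/ki/britricr/, satu/ki/britricr/ceplun=bicrepre, satu/ki/sismoji=jigrel}

Derivation:
==> mathcell plus(x=-11)
<== -11
==> filer carve(p=/satu/ki/britricr)
<== ok
==> filer inscribe(p=/satu/ki/britricr/ceplun, c=bicrepre)
<== created
==> filer expunge(p=/satu/ki/britricr)
<== ToolError: not empty
==> filer inscribe(p=/satu/ki/sismoji, c=jigrel)
<== created
==> mathcell start(x=-99)
<== -99
==> mathcell upend()
<== -1/99
==> filer quote(p=/gripla_u)
<== zefliso


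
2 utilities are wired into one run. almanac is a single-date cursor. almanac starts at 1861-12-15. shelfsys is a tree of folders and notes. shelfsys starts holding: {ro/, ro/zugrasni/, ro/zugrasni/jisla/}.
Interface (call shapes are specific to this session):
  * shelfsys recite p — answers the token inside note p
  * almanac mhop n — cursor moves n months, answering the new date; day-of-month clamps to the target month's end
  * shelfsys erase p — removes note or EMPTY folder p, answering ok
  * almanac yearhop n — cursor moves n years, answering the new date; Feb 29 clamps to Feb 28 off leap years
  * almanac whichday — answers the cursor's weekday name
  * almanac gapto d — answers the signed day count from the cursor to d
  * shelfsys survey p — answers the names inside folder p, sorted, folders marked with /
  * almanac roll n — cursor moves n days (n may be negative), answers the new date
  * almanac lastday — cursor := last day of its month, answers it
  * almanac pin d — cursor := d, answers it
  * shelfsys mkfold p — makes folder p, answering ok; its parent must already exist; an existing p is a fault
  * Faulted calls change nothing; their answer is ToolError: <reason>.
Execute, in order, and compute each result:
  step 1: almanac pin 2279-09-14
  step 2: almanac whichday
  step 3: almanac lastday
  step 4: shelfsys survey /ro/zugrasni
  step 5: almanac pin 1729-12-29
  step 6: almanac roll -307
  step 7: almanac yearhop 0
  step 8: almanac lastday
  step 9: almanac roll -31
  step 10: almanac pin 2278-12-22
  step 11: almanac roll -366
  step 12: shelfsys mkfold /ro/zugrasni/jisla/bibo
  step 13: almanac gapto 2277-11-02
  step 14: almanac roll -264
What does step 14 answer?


// almanac pin(d='2279-09-14') ~> 2279-09-14
// almanac whichday() ~> Sunday
// almanac lastday() ~> 2279-09-30
// shelfsys survey(p='/ro/zugrasni') ~> [jisla/]
// almanac pin(d='1729-12-29') ~> 1729-12-29
// almanac roll(n='-307') ~> 1729-02-25
// almanac yearhop(n='0') ~> 1729-02-25
// almanac lastday() ~> 1729-02-28
// almanac roll(n='-31') ~> 1729-01-28
// almanac pin(d='2278-12-22') ~> 2278-12-22
// almanac roll(n='-366') ~> 2277-12-21
// shelfsys mkfold(p='/ro/zugrasni/jisla/bibo') ~> ok
// almanac gapto(d='2277-11-02') ~> -49
// almanac roll(n='-264') ~> 2277-04-01

Answer: 2277-04-01


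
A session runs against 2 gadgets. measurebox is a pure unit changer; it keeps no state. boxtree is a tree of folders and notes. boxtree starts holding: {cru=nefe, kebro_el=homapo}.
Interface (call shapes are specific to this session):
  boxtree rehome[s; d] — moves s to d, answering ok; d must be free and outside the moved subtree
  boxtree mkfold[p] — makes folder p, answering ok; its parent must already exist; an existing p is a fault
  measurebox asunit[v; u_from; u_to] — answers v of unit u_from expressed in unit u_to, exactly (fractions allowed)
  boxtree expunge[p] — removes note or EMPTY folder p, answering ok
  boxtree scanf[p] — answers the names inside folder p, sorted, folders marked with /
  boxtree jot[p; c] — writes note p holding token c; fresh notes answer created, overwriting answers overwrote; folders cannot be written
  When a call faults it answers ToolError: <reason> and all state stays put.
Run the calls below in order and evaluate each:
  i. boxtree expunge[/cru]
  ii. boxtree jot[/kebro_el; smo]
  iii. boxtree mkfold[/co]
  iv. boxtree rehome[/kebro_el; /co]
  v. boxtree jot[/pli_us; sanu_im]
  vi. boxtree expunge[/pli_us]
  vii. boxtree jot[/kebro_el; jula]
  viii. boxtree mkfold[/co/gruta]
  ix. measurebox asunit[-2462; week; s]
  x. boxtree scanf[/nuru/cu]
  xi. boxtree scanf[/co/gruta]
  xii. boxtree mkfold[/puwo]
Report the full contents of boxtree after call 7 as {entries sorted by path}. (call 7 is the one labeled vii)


~$ boxtree expunge /cru
= ok
~$ boxtree jot /kebro_el smo
= overwrote
~$ boxtree mkfold /co
= ok
~$ boxtree rehome /kebro_el /co
= ToolError: exists
~$ boxtree jot /pli_us sanu_im
= created
~$ boxtree expunge /pli_us
= ok
~$ boxtree jot /kebro_el jula
= overwrote
~$ boxtree mkfold /co/gruta
= ok
~$ measurebox asunit -2462 week s
= -1489017600
~$ boxtree scanf /nuru/cu
= ToolError: not found
~$ boxtree scanf /co/gruta
= []
~$ boxtree mkfold /puwo
= ok

Answer: {co/, kebro_el=jula}


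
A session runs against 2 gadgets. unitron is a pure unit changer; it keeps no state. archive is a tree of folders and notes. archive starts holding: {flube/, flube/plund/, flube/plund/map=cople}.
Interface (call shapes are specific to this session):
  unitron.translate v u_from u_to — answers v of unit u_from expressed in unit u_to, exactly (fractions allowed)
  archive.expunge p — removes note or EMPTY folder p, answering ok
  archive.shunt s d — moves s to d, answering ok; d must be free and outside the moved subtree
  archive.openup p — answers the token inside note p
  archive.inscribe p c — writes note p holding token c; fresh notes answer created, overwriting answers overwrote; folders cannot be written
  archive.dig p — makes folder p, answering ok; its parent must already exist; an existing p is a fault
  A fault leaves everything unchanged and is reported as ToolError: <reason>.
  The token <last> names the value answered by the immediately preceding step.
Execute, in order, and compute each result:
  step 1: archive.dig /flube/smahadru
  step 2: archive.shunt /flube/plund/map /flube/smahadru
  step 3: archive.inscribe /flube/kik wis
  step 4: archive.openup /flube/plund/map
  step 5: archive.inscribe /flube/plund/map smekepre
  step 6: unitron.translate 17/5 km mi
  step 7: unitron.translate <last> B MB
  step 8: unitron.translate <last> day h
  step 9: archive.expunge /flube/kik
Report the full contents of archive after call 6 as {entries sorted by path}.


Answer: {flube/, flube/kik=wis, flube/plund/, flube/plund/map=smekepre, flube/smahadru/}

Derivation:
Invoking dig passing /flube/smahadru, and see ok.
I run shunt passing /flube/plund/map, /flube/smahadru, which returns ToolError: exists.
I use inscribe passing /flube/kik, wis, — result: created.
I run openup passing /flube/plund/map, and get cople.
I run inscribe passing /flube/plund/map, smekepre, and see overwrote.
I run translate passing 17/5, km, mi, and get 53125/25146.
I use translate passing <last>, B, MB, and see 17/8046720.
Calling translate passing <last>, day, h, yielding 17/335280.
Then expunge passing /flube/kik, → ok.


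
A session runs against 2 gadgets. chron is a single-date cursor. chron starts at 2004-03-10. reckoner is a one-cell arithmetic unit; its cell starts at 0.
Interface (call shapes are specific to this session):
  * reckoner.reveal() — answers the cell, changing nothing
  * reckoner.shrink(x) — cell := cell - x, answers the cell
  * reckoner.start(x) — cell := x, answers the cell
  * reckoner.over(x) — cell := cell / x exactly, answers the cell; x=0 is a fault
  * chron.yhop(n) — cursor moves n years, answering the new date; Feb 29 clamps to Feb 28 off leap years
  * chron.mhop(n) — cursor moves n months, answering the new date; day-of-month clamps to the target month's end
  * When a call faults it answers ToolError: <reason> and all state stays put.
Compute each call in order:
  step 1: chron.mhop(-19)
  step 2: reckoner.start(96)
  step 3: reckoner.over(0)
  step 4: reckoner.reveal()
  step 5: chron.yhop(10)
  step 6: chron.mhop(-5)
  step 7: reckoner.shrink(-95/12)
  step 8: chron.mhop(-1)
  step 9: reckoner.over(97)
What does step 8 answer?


>>> chron.mhop n=-19
= 2002-08-10
>>> reckoner.start x=96
= 96
>>> reckoner.over x=0
= ToolError: division by zero
>>> reckoner.reveal
= 96
>>> chron.yhop n=10
= 2012-08-10
>>> chron.mhop n=-5
= 2012-03-10
>>> reckoner.shrink x=-95/12
= 1247/12
>>> chron.mhop n=-1
= 2012-02-10
>>> reckoner.over x=97
= 1247/1164

Answer: 2012-02-10


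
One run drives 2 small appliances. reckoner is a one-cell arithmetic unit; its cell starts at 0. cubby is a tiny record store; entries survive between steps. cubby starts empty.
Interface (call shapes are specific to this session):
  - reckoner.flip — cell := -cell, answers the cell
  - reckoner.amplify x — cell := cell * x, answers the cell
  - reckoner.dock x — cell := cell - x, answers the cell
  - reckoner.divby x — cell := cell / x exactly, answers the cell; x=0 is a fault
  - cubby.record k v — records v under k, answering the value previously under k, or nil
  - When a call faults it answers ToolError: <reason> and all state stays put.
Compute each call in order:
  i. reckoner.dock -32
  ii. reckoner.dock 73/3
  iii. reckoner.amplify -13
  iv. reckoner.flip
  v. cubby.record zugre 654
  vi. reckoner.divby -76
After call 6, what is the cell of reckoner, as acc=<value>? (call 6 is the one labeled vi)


~$ reckoner.dock x=-32
  32
~$ reckoner.dock x=73/3
  23/3
~$ reckoner.amplify x=-13
  -299/3
~$ reckoner.flip
  299/3
~$ cubby.record k=zugre v=654
  nil
~$ reckoner.divby x=-76
  -299/228

Answer: acc=-299/228


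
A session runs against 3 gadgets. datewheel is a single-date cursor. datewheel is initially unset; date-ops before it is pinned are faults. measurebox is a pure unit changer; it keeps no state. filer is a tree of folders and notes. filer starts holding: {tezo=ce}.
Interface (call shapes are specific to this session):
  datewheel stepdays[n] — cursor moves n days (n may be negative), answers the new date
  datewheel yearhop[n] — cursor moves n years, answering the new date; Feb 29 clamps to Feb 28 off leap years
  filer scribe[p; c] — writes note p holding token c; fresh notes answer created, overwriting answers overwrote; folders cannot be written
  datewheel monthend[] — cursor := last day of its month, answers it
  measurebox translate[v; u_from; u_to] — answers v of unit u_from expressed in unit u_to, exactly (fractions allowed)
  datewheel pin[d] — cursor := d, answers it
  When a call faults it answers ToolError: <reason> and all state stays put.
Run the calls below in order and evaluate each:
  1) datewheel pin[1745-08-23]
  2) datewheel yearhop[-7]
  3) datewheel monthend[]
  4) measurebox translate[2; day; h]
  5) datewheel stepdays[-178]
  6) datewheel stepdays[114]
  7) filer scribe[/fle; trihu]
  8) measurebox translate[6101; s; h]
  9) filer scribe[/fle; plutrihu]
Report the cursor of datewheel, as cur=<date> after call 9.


Answer: cur=1738-06-28

Derivation:
I try datewheel pin with d→1745-08-23, → 1745-08-23.
I call datewheel yearhop with n→-7, → 1738-08-23.
Then datewheel monthend(), giving 1738-08-31.
I invoke measurebox translate with v→2, u_from→day, u_to→h, which returns 48.
I call datewheel stepdays with n→-178, which returns 1738-03-06.
Next I call datewheel stepdays with n→114, and see 1738-06-28.
I use filer scribe with p→/fle, c→trihu, and see created.
I try measurebox translate with v→6101, u_from→s, u_to→h, giving 6101/3600.
Calling filer scribe with p→/fle, c→plutrihu, → overwrote.


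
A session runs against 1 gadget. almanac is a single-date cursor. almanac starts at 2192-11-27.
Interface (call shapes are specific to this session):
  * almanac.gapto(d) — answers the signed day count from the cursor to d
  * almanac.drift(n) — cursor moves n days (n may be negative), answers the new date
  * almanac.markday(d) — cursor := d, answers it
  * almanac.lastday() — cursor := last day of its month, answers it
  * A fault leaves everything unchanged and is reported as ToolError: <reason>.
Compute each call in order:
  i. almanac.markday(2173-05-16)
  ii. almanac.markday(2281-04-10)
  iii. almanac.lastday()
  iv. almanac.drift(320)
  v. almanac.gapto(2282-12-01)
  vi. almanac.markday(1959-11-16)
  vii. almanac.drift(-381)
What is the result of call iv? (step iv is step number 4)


==> almanac.markday(d='2173-05-16')
<== 2173-05-16
==> almanac.markday(d='2281-04-10')
<== 2281-04-10
==> almanac.lastday()
<== 2281-04-30
==> almanac.drift(n='320')
<== 2282-03-16
==> almanac.gapto(d='2282-12-01')
<== 260
==> almanac.markday(d='1959-11-16')
<== 1959-11-16
==> almanac.drift(n='-381')
<== 1958-10-31

Answer: 2282-03-16


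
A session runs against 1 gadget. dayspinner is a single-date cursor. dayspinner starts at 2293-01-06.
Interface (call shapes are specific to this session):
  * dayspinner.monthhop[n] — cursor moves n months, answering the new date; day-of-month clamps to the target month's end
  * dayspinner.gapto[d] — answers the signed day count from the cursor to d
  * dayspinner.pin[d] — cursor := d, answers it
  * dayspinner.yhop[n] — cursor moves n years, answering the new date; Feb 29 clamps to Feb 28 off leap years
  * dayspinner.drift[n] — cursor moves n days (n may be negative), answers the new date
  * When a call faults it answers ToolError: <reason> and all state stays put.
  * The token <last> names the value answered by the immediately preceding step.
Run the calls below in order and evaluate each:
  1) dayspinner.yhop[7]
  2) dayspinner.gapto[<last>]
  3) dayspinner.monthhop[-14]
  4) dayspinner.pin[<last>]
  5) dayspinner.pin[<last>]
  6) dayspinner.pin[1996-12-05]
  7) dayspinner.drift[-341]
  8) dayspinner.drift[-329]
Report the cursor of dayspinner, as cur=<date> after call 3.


// dayspinner.yhop(n=7) : 2300-01-06
// dayspinner.gapto(d=<last>) : 0
// dayspinner.monthhop(n=-14) : 2298-11-06
// dayspinner.pin(d=<last>) : 2298-11-06
// dayspinner.pin(d=<last>) : 2298-11-06
// dayspinner.pin(d=1996-12-05) : 1996-12-05
// dayspinner.drift(n=-341) : 1995-12-30
// dayspinner.drift(n=-329) : 1995-02-04

Answer: cur=2298-11-06


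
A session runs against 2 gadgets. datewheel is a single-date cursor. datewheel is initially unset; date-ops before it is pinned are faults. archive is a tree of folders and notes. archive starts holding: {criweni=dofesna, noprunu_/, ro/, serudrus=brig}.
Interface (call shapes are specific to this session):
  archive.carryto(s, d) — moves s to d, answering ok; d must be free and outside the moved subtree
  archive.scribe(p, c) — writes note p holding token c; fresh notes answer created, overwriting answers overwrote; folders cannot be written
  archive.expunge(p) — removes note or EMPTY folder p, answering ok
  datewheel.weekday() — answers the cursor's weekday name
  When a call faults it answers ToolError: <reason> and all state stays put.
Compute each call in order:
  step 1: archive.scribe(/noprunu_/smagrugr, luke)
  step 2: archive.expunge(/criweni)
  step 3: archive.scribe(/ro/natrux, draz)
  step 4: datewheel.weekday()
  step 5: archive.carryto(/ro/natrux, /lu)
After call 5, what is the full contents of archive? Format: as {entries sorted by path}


CALL archive.scribe[/noprunu_/smagrugr; luke]
RET  created
CALL archive.expunge[/criweni]
RET  ok
CALL archive.scribe[/ro/natrux; draz]
RET  created
CALL datewheel.weekday[]
RET  ToolError: no date set
CALL archive.carryto[/ro/natrux; /lu]
RET  ok

Answer: {lu=draz, noprunu_/, noprunu_/smagrugr=luke, ro/, serudrus=brig}


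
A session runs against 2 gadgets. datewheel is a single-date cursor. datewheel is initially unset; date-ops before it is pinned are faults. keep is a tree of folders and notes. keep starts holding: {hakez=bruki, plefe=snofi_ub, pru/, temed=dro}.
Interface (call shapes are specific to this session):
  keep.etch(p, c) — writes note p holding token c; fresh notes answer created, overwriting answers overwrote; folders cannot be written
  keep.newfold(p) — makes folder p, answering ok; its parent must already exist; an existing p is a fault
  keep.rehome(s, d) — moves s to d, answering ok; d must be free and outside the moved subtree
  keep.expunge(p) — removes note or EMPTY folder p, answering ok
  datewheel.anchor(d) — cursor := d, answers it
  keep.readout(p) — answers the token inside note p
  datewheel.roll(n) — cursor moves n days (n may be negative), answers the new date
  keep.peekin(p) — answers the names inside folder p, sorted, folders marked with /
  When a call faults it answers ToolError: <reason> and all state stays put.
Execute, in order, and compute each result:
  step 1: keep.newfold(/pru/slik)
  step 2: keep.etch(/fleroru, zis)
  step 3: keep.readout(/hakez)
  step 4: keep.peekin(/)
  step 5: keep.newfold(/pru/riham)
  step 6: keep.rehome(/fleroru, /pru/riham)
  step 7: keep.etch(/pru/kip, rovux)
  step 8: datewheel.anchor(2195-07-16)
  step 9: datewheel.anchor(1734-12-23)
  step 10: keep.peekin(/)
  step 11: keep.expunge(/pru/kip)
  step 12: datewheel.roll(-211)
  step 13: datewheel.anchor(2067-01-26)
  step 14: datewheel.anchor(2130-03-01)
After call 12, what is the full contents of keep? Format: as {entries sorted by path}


Do: keep.newfold[/pru/slik]
See: ok
Do: keep.etch[/fleroru; zis]
See: created
Do: keep.readout[/hakez]
See: bruki
Do: keep.peekin[/]
See: [fleroru, hakez, plefe, pru/, temed]
Do: keep.newfold[/pru/riham]
See: ok
Do: keep.rehome[/fleroru; /pru/riham]
See: ToolError: exists
Do: keep.etch[/pru/kip; rovux]
See: created
Do: datewheel.anchor[2195-07-16]
See: 2195-07-16
Do: datewheel.anchor[1734-12-23]
See: 1734-12-23
Do: keep.peekin[/]
See: [fleroru, hakez, plefe, pru/, temed]
Do: keep.expunge[/pru/kip]
See: ok
Do: datewheel.roll[-211]
See: 1734-05-26
Do: datewheel.anchor[2067-01-26]
See: 2067-01-26
Do: datewheel.anchor[2130-03-01]
See: 2130-03-01

Answer: {fleroru=zis, hakez=bruki, plefe=snofi_ub, pru/, pru/riham/, pru/slik/, temed=dro}


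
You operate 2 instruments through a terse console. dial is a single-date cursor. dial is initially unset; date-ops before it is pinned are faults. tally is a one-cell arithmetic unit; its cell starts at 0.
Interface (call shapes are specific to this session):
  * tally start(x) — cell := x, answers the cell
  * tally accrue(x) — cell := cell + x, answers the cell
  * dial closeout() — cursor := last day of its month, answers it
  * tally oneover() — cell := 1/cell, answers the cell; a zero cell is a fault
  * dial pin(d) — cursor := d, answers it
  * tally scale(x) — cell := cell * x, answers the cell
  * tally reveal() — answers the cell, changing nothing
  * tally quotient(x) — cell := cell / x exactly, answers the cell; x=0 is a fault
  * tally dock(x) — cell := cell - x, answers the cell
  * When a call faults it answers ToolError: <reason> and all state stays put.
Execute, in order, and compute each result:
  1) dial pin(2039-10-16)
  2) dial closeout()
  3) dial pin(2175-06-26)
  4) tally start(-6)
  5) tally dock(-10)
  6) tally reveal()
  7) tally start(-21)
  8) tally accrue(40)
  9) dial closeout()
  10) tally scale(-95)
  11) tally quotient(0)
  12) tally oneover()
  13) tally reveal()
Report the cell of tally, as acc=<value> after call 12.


Act: dial pin[2039-10-16]
Obs: 2039-10-16
Act: dial closeout[]
Obs: 2039-10-31
Act: dial pin[2175-06-26]
Obs: 2175-06-26
Act: tally start[-6]
Obs: -6
Act: tally dock[-10]
Obs: 4
Act: tally reveal[]
Obs: 4
Act: tally start[-21]
Obs: -21
Act: tally accrue[40]
Obs: 19
Act: dial closeout[]
Obs: 2175-06-30
Act: tally scale[-95]
Obs: -1805
Act: tally quotient[0]
Obs: ToolError: division by zero
Act: tally oneover[]
Obs: -1/1805
Act: tally reveal[]
Obs: -1/1805

Answer: acc=-1/1805


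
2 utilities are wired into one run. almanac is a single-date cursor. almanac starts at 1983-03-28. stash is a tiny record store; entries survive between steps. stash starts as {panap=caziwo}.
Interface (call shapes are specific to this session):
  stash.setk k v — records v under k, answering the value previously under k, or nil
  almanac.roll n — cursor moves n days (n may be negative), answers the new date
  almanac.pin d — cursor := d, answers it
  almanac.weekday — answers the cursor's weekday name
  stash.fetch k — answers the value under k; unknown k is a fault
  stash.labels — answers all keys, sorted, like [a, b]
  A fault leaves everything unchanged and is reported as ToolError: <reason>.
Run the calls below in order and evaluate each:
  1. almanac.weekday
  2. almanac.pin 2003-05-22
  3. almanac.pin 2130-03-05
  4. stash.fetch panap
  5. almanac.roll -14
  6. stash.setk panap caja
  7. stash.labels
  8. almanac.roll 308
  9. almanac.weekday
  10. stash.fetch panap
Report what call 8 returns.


! 1. almanac.weekday() -> Monday
! 2. almanac.pin(d→2003-05-22) -> 2003-05-22
! 3. almanac.pin(d→2130-03-05) -> 2130-03-05
! 4. stash.fetch(k→panap) -> caziwo
! 5. almanac.roll(n→-14) -> 2130-02-19
! 6. stash.setk(k→panap, v→caja) -> caziwo
! 7. stash.labels() -> [panap]
! 8. almanac.roll(n→308) -> 2130-12-24
! 9. almanac.weekday() -> Sunday
! 10. stash.fetch(k→panap) -> caja

Answer: 2130-12-24


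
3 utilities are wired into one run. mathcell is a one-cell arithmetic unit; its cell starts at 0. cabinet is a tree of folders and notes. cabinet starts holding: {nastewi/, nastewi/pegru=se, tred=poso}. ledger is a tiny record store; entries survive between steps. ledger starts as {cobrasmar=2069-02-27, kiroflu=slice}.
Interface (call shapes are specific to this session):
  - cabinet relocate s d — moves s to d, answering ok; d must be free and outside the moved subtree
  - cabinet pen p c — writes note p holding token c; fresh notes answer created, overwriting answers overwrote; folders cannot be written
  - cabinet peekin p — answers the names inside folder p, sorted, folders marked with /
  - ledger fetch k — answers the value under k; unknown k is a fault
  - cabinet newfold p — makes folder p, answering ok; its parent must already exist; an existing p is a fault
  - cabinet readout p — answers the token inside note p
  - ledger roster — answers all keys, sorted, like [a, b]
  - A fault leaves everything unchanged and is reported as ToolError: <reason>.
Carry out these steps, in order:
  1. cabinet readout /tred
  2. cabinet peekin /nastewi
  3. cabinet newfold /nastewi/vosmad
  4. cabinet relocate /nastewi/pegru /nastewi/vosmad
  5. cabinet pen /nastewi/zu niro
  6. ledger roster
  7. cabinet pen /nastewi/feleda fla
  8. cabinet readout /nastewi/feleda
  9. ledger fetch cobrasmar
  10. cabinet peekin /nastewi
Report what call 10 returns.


Answer: [feleda, pegru, vosmad/, zu]

Derivation:
→ cabinet readout(p: /tred)
← poso
→ cabinet peekin(p: /nastewi)
← [pegru]
→ cabinet newfold(p: /nastewi/vosmad)
← ok
→ cabinet relocate(s: /nastewi/pegru, d: /nastewi/vosmad)
← ToolError: exists
→ cabinet pen(p: /nastewi/zu, c: niro)
← created
→ ledger roster()
← [cobrasmar, kiroflu]
→ cabinet pen(p: /nastewi/feleda, c: fla)
← created
→ cabinet readout(p: /nastewi/feleda)
← fla
→ ledger fetch(k: cobrasmar)
← 2069-02-27
→ cabinet peekin(p: /nastewi)
← [feleda, pegru, vosmad/, zu]


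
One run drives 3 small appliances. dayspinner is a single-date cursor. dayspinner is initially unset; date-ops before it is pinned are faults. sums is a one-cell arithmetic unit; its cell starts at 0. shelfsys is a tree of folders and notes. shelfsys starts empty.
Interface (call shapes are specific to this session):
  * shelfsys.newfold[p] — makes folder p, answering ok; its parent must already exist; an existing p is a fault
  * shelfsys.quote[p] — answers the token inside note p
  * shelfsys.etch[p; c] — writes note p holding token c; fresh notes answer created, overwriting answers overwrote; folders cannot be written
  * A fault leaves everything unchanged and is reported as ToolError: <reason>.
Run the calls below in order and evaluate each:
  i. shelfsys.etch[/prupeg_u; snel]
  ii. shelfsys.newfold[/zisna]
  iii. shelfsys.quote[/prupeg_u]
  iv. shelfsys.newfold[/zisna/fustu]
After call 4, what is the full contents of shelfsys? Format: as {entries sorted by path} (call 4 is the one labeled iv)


Do: etch[p: /prupeg_u; c: snel]
See: created
Do: newfold[p: /zisna]
See: ok
Do: quote[p: /prupeg_u]
See: snel
Do: newfold[p: /zisna/fustu]
See: ok

Answer: {prupeg_u=snel, zisna/, zisna/fustu/}


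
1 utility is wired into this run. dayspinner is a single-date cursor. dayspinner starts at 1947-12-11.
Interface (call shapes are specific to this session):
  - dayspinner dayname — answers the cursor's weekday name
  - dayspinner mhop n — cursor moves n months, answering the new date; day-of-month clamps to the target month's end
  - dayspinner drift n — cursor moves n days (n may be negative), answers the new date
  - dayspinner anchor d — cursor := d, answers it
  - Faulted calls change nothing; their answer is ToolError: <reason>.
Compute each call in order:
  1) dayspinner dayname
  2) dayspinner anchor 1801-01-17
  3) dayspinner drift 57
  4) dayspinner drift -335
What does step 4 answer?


;; 1. dayspinner dayname() -> Thursday
;; 2. dayspinner anchor(d: 1801-01-17) -> 1801-01-17
;; 3. dayspinner drift(n: 57) -> 1801-03-15
;; 4. dayspinner drift(n: -335) -> 1800-04-14

Answer: 1800-04-14


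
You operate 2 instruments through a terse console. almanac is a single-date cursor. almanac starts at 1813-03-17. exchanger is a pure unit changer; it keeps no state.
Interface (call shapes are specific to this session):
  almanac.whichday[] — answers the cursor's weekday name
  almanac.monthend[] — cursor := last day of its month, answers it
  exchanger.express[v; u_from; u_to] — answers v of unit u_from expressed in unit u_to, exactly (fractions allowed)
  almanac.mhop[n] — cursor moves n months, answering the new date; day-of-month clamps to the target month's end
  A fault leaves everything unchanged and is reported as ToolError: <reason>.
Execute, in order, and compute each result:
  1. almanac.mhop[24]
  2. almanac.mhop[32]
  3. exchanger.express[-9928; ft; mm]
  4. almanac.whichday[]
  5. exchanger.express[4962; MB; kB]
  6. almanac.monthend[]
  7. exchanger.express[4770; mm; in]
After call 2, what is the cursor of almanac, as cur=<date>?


>>> almanac.mhop n=24
= 1815-03-17
>>> almanac.mhop n=32
= 1817-11-17
>>> exchanger.express v=-9928 u_from=ft u_to=mm
= -15130272/5
>>> almanac.whichday
= Monday
>>> exchanger.express v=4962 u_from=MB u_to=kB
= 4962000
>>> almanac.monthend
= 1817-11-30
>>> exchanger.express v=4770 u_from=mm u_to=in
= 23850/127

Answer: cur=1817-11-17
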